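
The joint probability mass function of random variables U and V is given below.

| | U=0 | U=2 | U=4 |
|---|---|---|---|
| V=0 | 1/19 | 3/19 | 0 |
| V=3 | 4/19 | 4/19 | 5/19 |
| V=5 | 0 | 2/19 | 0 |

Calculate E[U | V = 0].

3/2

P(V = 0) = 4/19.
Σ U·P over the event = 0·(1/19) + 2·(3/19) = 6/19.
E[U | V = 0] = (6/19) / (4/19) = 3/2.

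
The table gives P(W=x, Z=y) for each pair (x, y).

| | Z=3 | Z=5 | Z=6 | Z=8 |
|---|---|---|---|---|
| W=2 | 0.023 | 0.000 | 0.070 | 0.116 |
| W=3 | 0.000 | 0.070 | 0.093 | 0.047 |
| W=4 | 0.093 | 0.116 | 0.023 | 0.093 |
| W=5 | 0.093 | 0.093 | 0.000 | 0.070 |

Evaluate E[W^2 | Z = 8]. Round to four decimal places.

12.6534

P(Z = 8) = 0.326.
Σ W^2·P over the event = 4·(0.116) + 9·(0.047) + 16·(0.093) + 25·(0.070) = 4.125.
E[W^2 | Z = 8] = (4.125) / (0.326) = 12.6534.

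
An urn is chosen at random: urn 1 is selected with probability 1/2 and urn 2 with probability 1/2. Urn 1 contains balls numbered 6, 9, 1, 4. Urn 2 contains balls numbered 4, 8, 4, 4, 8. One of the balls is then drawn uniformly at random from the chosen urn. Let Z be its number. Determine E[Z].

E[Z | urn 1] = (6+9+1+4)/4 = 5.
E[Z | urn 2] = (4+8+4+4+8)/5 = 28/5.
By the law of total expectation,
E[Z] = (1/2)·(5) + (1/2)·(28/5) = 53/10.

53/10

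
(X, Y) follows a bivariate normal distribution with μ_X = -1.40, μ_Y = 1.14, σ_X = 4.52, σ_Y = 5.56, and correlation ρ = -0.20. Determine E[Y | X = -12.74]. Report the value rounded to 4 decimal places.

3.9298

For a bivariate normal, E[Y | X=x] = μ_Y + ρ·(σ_Y/σ_X)·(x − μ_X).
E[Y | X=-12.74] = 1.14 + (-0.20)·(5.56/4.52)·(-12.74 − (-1.40)) = 1.14 + (-0.246018)·(-11.34) = 3.9298.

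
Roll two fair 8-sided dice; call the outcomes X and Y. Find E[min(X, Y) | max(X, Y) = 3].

Outcomes with max(X, Y) = 3: (1,3), (2,3), (3,1), (3,2), (3,3), each with probability 1/64.
E[min(X, Y) | max(X, Y) = 3] = (1 + 2 + 1 + 2 + 3) / 5 = 9/5.

9/5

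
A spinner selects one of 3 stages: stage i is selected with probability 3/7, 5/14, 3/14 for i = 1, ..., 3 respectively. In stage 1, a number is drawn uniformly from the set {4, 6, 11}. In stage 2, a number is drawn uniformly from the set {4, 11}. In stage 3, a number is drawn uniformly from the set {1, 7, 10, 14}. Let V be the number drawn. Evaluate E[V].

E[V | stage 1] = (4+6+11)/3 = 7.
E[V | stage 2] = (4+11)/2 = 15/2.
E[V | stage 3] = (1+7+10+14)/4 = 8.
E[V] = (3/7)·(7) + (5/14)·(15/2) + (3/14)·(8) = 207/28.

207/28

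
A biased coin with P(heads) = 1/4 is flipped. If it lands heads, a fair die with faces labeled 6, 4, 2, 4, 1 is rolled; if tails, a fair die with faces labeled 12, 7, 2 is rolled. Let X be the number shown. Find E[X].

E[X | heads] = (6+4+2+4+1)/5 = 17/5.
E[X | tails] = (12+7+2)/3 = 7.
E[X] = (1/4)·(17/5) + (3/4)·(7) = 61/10.

61/10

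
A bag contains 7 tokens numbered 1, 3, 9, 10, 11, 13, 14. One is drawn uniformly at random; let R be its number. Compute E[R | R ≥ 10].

P(R ≥ 10) = 4/7.
Σ over the event: 10·1/7 + 11·1/7 + 13·1/7 + 14·1/7 = 48/7.
E[R | R ≥ 10] = (48/7) / (4/7) = 12.

12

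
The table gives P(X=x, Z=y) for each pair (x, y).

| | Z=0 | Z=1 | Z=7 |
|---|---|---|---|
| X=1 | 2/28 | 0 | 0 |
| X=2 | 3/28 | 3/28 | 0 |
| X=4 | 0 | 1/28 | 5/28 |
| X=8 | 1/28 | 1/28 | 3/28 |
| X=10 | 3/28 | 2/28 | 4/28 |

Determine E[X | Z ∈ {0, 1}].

P(Z ∈ {0, 1}) = 4/7.
Σ X·P over the event = 1·(2/28) + 2·(3/28) + 2·(3/28) + 4·(1/28) + 8·(1/28) + 8·(1/28) + 10·(3/28) + 10·(2/28) = 3.
E[X | Z ∈ {0, 1}] = (3) / (4/7) = 21/4.

21/4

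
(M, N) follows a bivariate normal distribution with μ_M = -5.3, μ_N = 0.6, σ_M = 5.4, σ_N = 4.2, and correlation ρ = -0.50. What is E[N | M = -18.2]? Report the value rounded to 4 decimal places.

5.6167

The regression of N on M has slope ρ·σ_N/σ_M and passes through (μ_M, μ_N).
E[N | M=-18.2] = 0.6 + (-0.50)·(4.2/5.4)·(-18.2 − (-5.3)) = 0.6 + (-0.38889)·(-12.9) = 5.6167.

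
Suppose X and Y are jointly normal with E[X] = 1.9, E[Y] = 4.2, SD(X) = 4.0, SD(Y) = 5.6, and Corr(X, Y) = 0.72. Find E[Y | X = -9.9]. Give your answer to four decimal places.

-7.6944

The regression of Y on X has slope ρ·σ_Y/σ_X and passes through (μ_X, μ_Y).
E[Y | X=-9.9] = 4.2 + (0.72)·(5.6/4.0)·(-9.9 − (1.9)) = 4.2 + (1.008)·(-11.8) = -7.6944.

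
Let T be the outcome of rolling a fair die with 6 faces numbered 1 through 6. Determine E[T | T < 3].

Given T < 3, T is equally likely to be any of {1, 2}.
E[T | T < 3] = (1 + 2) / 2 = 3/2.

3/2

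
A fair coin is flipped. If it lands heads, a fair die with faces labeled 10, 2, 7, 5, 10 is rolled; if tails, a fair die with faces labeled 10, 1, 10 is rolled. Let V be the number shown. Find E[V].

E[V | heads] = (10+2+7+5+10)/5 = 34/5.
E[V | tails] = (10+1+10)/3 = 7.
E[V] = (1/2)·(34/5) + (1/2)·(7) = 69/10.

69/10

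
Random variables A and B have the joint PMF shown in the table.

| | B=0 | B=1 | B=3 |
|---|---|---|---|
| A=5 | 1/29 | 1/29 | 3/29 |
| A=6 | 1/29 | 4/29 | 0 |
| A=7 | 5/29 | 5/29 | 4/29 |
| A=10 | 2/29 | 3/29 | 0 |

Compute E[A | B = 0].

22/3

P(B = 0) = 9/29.
Σ A·P over the event = 5·(1/29) + 6·(1/29) + 7·(5/29) + 10·(2/29) = 66/29.
E[A | B = 0] = (66/29) / (9/29) = 22/3.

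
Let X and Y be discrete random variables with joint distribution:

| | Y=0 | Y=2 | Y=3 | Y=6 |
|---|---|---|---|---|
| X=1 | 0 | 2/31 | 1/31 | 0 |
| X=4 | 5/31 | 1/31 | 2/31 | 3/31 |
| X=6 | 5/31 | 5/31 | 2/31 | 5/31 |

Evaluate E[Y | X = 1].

P(X = 1) = 3/31.
Σ Y·P over the event = 2·(2/31) + 3·(1/31) = 7/31.
E[Y | X = 1] = (7/31) / (3/31) = 7/3.

7/3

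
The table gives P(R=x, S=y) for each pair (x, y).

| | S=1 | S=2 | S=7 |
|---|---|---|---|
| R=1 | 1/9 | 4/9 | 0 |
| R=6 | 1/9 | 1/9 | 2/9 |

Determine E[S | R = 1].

P(R = 1) = 5/9.
Σ S·P over the event = 1·(1/9) + 2·(4/9) = 1.
E[S | R = 1] = (1) / (5/9) = 9/5.

9/5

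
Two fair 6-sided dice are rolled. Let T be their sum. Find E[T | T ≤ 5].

P(T ≤ 5) = 5/18.
Σ over the event: 2·1/36 + 3·1/18 + 4·1/12 + 5·1/9 = 10/9.
E[T | T ≤ 5] = (10/9) / (5/18) = 4.

4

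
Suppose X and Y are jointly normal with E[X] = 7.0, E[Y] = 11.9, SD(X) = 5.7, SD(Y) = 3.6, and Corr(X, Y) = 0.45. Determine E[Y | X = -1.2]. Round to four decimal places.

E[Y | X=x] = μ_Y + ρ(σ_Y/σ_X)(x − μ_X) for jointly normal variables.
E[Y | X=-1.2] = 11.9 + (0.45)·(3.6/5.7)·(-1.2 − (7.0)) = 11.9 + (0.28421)·(-8.2) = 9.5695.

9.5695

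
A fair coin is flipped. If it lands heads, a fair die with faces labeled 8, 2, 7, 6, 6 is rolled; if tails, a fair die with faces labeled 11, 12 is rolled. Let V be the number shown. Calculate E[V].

173/20

E[V | heads] = (8+2+7+6+6)/5 = 29/5.
E[V | tails] = (11+12)/2 = 23/2.
E[V] = (1/2)·(29/5) + (1/2)·(23/2) = 173/20.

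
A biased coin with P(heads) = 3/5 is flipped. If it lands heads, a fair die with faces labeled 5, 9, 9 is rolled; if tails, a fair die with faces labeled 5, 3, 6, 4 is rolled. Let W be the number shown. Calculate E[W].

32/5

E[W | heads] = (5+9+9)/3 = 23/3.
E[W | tails] = (5+3+6+4)/4 = 9/2.
E[W] = (3/5)·(23/3) + (2/5)·(9/2) = 32/5.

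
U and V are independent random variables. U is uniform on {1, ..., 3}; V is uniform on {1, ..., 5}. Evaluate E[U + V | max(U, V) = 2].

Outcomes with max(U, V) = 2: (1,2), (2,1), (2,2), each with probability 1/15.
E[U + V | max(U, V) = 2] = (3 + 3 + 4) / 3 = 10/3.

10/3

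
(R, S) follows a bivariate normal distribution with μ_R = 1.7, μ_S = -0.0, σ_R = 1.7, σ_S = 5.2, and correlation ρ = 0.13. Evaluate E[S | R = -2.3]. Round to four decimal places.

E[S | R=x] = μ_S + ρ(σ_S/σ_R)(x − μ_R) for jointly normal variables.
E[S | R=-2.3] = -0.0 + (0.13)·(5.2/1.7)·(-2.3 − (1.7)) = -0.0 + (0.39765)·(-4) = -1.5906.

-1.5906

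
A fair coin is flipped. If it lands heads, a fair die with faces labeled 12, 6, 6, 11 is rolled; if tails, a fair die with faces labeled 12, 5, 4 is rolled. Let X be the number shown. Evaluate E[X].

63/8

E[X | heads] = (12+6+6+11)/4 = 35/4.
E[X | tails] = (12+5+4)/3 = 7.
By the law of total expectation,
E[X] = (1/2)·(35/4) + (1/2)·(7) = 63/8.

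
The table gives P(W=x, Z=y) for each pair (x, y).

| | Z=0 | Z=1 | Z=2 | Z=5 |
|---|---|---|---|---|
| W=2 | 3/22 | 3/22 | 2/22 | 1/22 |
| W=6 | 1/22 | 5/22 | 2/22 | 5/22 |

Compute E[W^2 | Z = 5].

92/3

P(Z = 5) = 3/11.
Summing W^2·P(W=x,Z=y) over the conditioning event gives 92/11.
E[W^2 | Z = 5] = (92/11) / (3/11) = 92/3.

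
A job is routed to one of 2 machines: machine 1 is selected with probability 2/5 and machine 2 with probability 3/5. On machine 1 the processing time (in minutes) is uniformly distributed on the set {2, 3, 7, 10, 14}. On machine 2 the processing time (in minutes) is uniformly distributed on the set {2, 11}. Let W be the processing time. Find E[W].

E[W | machine 1] = (2+3+7+10+14)/5 = 36/5.
E[W | machine 2] = (2+11)/2 = 13/2.
By the law of total expectation,
E[W] = (2/5)·(36/5) + (3/5)·(13/2) = 339/50.

339/50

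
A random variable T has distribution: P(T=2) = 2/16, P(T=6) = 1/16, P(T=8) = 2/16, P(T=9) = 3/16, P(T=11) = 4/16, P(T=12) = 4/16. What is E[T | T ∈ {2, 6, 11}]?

54/7

P(T ∈ {2, 6, 11}) = 7/16.
Σ over the event: 2·1/8 + 6·1/16 + 11·1/4 = 27/8.
E[T | T ∈ {2, 6, 11}] = (27/8) / (7/16) = 54/7.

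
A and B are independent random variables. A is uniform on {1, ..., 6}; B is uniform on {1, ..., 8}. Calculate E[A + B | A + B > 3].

376/45

P(A + B > 3) = 15/16.
Summing (A+B)·P(x,y) over outcomes with A + B > 3 gives 47/6.
E[A + B | A + B > 3] = (47/6) / (15/16) = 376/45.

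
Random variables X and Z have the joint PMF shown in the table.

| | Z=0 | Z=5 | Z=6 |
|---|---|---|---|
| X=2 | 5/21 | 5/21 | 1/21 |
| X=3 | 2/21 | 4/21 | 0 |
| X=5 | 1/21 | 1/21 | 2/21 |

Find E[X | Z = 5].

P(Z = 5) = 10/21.
Σ X·P over the event = 2·(5/21) + 3·(4/21) + 5·(1/21) = 9/7.
E[X | Z = 5] = (9/7) / (10/21) = 27/10.

27/10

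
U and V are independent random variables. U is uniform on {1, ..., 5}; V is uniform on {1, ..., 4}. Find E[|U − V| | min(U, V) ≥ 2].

P(min(U, V) ≥ 2) = 3/5.
Summing |U−V|·P(x,y) over outcomes with min(U, V) ≥ 2 gives 7/10.
E[|U − V| | min(U, V) ≥ 2] = (7/10) / (3/5) = 7/6.

7/6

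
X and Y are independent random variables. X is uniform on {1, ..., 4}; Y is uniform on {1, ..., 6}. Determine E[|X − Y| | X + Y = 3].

1

P(X + Y = 3) = 1/12.
Summing |X−Y|·P(x,y) over outcomes with X + Y = 3 gives 1/12.
E[|X − Y| | X + Y = 3] = (1/12) / (1/12) = 1.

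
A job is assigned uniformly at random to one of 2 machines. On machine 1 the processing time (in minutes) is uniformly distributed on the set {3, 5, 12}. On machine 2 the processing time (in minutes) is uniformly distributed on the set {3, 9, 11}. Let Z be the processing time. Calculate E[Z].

E[Z | machine 1] = (3+5+12)/3 = 20/3.
E[Z | machine 2] = (3+9+11)/3 = 23/3.
By the law of total expectation,
E[Z] = (1/2)·(20/3) + (1/2)·(23/3) = 43/6.

43/6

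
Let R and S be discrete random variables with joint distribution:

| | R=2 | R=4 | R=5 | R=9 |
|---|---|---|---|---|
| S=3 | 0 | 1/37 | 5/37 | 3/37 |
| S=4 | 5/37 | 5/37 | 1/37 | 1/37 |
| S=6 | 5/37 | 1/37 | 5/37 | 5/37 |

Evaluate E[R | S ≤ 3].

P(S ≤ 3) = 9/37.
Σ R·P over the event = 4·(1/37) + 5·(5/37) + 9·(3/37) = 56/37.
E[R | S ≤ 3] = (56/37) / (9/37) = 56/9.

56/9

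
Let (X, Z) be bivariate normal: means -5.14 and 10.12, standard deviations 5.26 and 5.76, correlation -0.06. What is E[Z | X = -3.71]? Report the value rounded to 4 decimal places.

10.0260

The regression of Z on X has slope ρ·σ_Z/σ_X and passes through (μ_X, μ_Z).
E[Z | X=-3.71] = 10.12 + (-0.06)·(5.76/5.26)·(-3.71 − (-5.14)) = 10.12 + (-0.065703)·(1.43) = 10.0260.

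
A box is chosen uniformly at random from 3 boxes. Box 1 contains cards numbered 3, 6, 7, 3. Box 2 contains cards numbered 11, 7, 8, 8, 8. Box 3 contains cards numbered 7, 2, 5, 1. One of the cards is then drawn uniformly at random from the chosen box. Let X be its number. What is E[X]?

169/30

E[X | box 1] = (3+6+7+3)/4 = 19/4.
E[X | box 2] = (11+7+8+8+8)/5 = 42/5.
E[X | box 3] = (7+2+5+1)/4 = 15/4.
E[X] = (1/3)·(19/4) + (1/3)·(42/5) + (1/3)·(15/4) = 169/30.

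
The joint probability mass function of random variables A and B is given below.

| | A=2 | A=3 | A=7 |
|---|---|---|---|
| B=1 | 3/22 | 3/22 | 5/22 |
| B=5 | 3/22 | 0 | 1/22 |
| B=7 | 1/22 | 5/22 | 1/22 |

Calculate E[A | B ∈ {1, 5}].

21/5

P(B ∈ {1, 5}) = 15/22.
Σ A·P over the event = 2·(3/22) + 2·(3/22) + 3·(3/22) + 7·(5/22) + 7·(1/22) = 63/22.
E[A | B ∈ {1, 5}] = (63/22) / (15/22) = 21/5.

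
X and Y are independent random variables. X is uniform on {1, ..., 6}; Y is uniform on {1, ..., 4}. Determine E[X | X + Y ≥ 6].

P(X + Y ≥ 6) = 7/12.
Summing X·P(x,y) over outcomes with X + Y ≥ 6 gives 8/3.
E[X | X + Y ≥ 6] = (8/3) / (7/12) = 32/7.

32/7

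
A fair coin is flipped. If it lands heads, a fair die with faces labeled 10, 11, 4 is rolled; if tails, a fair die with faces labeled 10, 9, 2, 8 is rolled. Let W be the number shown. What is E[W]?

E[W | heads] = (10+11+4)/3 = 25/3.
E[W | tails] = (10+9+2+8)/4 = 29/4.
E[W] = (1/2)·(25/3) + (1/2)·(29/4) = 187/24.

187/24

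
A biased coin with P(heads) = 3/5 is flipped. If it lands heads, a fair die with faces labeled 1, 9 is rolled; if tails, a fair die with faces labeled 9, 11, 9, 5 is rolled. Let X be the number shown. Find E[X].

32/5

E[X | heads] = (1+9)/2 = 5.
E[X | tails] = (9+11+9+5)/4 = 17/2.
By the law of total expectation,
E[X] = (3/5)·(5) + (2/5)·(17/2) = 32/5.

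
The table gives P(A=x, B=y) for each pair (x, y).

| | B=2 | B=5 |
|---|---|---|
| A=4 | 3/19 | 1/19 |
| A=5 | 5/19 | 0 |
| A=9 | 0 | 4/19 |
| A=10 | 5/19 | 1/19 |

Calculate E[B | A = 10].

P(A = 10) = 6/19.
Σ B·P over the event = 2·(5/19) + 5·(1/19) = 15/19.
E[B | A = 10] = (15/19) / (6/19) = 5/2.

5/2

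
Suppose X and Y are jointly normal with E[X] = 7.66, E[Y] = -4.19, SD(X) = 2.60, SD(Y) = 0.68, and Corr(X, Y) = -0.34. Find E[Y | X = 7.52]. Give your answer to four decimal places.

-4.1776

For a bivariate normal, E[Y | X=x] = μ_Y + ρ·(σ_Y/σ_X)·(x − μ_X).
E[Y | X=7.52] = -4.19 + (-0.34)·(0.68/2.60)·(7.52 − (7.66)) = -4.19 + (-0.088923)·(-0.14) = -4.1776.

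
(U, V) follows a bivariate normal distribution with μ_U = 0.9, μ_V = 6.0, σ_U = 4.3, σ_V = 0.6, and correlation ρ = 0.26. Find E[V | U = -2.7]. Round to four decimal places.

5.8694

For a bivariate normal, E[V | U=x] = μ_V + ρ·(σ_V/σ_U)·(x − μ_U).
E[V | U=-2.7] = 6.0 + (0.26)·(0.6/4.3)·(-2.7 − (0.9)) = 6.0 + (0.036279)·(-3.6) = 5.8694.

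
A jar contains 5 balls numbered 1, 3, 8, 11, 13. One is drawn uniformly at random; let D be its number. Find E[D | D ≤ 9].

4

P(D ≤ 9) = 3/5.
Σ over the event: 1·1/5 + 3·1/5 + 8·1/5 = 12/5.
E[D | D ≤ 9] = (12/5) / (3/5) = 4.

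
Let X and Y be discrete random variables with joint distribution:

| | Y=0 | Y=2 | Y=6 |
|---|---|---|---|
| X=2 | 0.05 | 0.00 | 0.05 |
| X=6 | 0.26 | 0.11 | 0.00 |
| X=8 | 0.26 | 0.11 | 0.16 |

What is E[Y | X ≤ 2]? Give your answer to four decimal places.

3.0000

P(X ≤ 2) = 0.10.
Σ Y·P over the event = 0·(0.05) + 6·(0.05) = 0.30.
E[Y | X ≤ 2] = (0.30) / (0.10) = 3.0000.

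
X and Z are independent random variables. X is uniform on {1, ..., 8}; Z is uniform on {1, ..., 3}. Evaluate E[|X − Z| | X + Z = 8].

P(X + Z = 8) = 1/8.
Summing |X−Z|·P(x,y) over outcomes with X + Z = 8 gives 1/2.
E[|X − Z| | X + Z = 8] = (1/2) / (1/8) = 4.

4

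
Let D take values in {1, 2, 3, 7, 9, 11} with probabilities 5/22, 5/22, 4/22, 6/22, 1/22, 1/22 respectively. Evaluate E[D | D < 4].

P(D < 4) = 7/11.
Σ over the event: 1·5/22 + 2·5/22 + 3·2/11 = 27/22.
E[D | D < 4] = (27/22) / (7/11) = 27/14.

27/14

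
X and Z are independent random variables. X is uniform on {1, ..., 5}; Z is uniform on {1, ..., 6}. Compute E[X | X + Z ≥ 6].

P(X + Z ≥ 6) = 2/3.
Summing X·P(x,y) over outcomes with X + Z ≥ 6 gives 7/3.
E[X | X + Z ≥ 6] = (7/3) / (2/3) = 7/2.

7/2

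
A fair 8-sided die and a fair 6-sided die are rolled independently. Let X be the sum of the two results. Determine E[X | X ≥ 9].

P(X ≥ 9) = 7/16.
Σ over the event: 9·1/8 + 10·5/48 + 11·1/12 + 12·1/16 + 13·1/24 + 14·1/48 = 14/3.
E[X | X ≥ 9] = (14/3) / (7/16) = 32/3.

32/3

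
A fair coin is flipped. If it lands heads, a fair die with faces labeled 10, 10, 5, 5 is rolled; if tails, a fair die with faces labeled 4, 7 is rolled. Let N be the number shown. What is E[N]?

E[N | heads] = (10+10+5+5)/4 = 15/2.
E[N | tails] = (4+7)/2 = 11/2.
E[N] = (1/2)·(15/2) + (1/2)·(11/2) = 13/2.

13/2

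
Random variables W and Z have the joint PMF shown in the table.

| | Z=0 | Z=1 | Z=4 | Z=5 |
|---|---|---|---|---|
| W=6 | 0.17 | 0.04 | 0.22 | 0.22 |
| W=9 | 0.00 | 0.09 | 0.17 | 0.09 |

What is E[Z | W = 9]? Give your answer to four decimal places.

3.4857

P(W = 9) = 0.35.
Σ Z·P over the event = 1·(0.09) + 4·(0.17) + 5·(0.09) = 1.22.
E[Z | W = 9] = (1.22) / (0.35) = 3.4857.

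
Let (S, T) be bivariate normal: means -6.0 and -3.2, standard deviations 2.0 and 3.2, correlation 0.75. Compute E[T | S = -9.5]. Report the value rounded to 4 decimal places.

-7.4000

The regression of T on S has slope ρ·σ_T/σ_S and passes through (μ_S, μ_T).
E[T | S=-9.5] = -3.2 + (0.75)·(3.2/2.0)·(-9.5 − (-6.0)) = -3.2 + (1.2)·(-3.5) = -7.4000.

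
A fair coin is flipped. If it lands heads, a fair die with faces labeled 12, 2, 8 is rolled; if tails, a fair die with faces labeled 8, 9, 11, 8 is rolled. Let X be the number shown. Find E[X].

E[X | heads] = (12+2+8)/3 = 22/3.
E[X | tails] = (8+9+11+8)/4 = 9.
E[X] = (1/2)·(22/3) + (1/2)·(9) = 49/6.

49/6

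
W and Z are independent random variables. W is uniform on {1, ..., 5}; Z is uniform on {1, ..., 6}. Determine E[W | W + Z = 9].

4

Outcomes with W + Z = 9: (3,6), (4,5), (5,4), each with probability 1/30.
E[W | W + Z = 9] = (3 + 4 + 5) / 3 = 4.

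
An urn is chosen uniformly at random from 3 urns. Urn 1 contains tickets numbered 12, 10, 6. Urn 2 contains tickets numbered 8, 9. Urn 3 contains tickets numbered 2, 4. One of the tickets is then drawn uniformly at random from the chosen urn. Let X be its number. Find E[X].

125/18

E[X | urn 1] = (12+10+6)/3 = 28/3.
E[X | urn 2] = (8+9)/2 = 17/2.
E[X | urn 3] = (2+4)/2 = 3.
E[X] = (1/3)·(28/3) + (1/3)·(17/2) + (1/3)·(3) = 125/18.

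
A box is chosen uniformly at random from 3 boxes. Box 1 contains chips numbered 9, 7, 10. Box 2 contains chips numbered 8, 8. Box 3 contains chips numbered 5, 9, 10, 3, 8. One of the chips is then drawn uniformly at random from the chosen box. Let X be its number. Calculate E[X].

E[X | box 1] = (9+7+10)/3 = 26/3.
E[X | box 2] = (8+8)/2 = 8.
E[X | box 3] = (5+9+10+3+8)/5 = 7.
By the law of total expectation,
E[X] = (1/3)·(26/3) + (1/3)·(8) + (1/3)·(7) = 71/9.

71/9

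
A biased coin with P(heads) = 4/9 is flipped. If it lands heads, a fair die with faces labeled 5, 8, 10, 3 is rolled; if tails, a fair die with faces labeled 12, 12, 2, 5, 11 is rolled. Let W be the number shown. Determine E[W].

68/9

E[W | heads] = (5+8+10+3)/4 = 13/2.
E[W | tails] = (12+12+2+5+11)/5 = 42/5.
E[W] = (4/9)·(13/2) + (5/9)·(42/5) = 68/9.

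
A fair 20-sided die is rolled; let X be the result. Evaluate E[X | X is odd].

Given X is odd, X is equally likely to be any of {1, 3, 5, 7, 9, 11, 13, 15, 17, 19}.
E[X | X is odd] = (1 + 3 + 5 + 7 + 9 + 11 + 13 + 15 + 17 + 19) / 10 = 10.

10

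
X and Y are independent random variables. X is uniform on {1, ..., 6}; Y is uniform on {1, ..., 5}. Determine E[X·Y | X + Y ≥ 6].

14

P(X + Y ≥ 6) = 2/3.
Summing XY·P(x,y) over outcomes with X + Y ≥ 6 gives 28/3.
E[X·Y | X + Y ≥ 6] = (28/3) / (2/3) = 14.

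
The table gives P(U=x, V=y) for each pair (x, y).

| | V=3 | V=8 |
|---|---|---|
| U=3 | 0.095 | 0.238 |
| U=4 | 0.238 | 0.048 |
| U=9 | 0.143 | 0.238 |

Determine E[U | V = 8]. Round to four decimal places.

P(V = 8) = 0.524.
Σ U·P over the event = 3·(0.238) + 4·(0.048) + 9·(0.238) = 3.048.
E[U | V = 8] = (3.048) / (0.524) = 5.8168.

5.8168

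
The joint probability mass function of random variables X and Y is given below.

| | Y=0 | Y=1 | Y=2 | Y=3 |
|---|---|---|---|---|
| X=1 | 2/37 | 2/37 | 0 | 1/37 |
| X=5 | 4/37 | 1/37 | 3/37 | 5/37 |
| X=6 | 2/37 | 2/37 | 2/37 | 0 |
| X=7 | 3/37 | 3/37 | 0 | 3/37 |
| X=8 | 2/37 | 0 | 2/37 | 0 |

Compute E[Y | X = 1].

P(X = 1) = 5/37.
Σ Y·P over the event = 0·(2/37) + 1·(2/37) + 3·(1/37) = 5/37.
E[Y | X = 1] = (5/37) / (5/37) = 1.

1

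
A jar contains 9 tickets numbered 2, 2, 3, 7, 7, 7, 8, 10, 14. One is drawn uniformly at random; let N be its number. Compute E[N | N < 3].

P(N < 3) = 2/9.
Σ over the event: 2·2/9 = 4/9.
E[N | N < 3] = (4/9) / (2/9) = 2.

2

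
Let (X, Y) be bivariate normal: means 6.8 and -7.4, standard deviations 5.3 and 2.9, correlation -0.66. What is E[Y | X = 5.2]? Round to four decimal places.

-6.8222

E[Y | X=x] = μ_Y + ρ(σ_Y/σ_X)(x − μ_X) for jointly normal variables.
E[Y | X=5.2] = -7.4 + (-0.66)·(2.9/5.3)·(5.2 − (6.8)) = -7.4 + (-0.36113)·(-1.6) = -6.8222.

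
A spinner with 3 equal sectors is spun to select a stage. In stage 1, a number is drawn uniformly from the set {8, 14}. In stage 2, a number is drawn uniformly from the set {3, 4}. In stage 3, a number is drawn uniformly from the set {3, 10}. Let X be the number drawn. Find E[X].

7

E[X | stage 1] = (8+14)/2 = 11.
E[X | stage 2] = (3+4)/2 = 7/2.
E[X | stage 3] = (3+10)/2 = 13/2.
E[X] = (1/3)·(11) + (1/3)·(7/2) + (1/3)·(13/2) = 7.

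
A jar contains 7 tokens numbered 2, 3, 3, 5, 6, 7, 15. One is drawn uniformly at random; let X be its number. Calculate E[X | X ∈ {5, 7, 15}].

P(X ∈ {5, 7, 15}) = 3/7.
Σ over the event: 5·1/7 + 7·1/7 + 15·1/7 = 27/7.
E[X | X ∈ {5, 7, 15}] = (27/7) / (3/7) = 9.

9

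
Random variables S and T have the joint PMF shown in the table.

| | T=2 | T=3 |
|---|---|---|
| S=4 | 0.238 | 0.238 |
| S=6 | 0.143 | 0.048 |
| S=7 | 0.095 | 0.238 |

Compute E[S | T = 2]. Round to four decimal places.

5.1996

P(T = 2) = 0.476.
Summing S·P(S=x,T=y) over the conditioning event gives 2.475.
E[S | T = 2] = (2.475) / (0.476) = 5.1996.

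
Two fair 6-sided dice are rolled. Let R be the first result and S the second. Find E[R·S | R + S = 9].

19

Outcomes with R + S = 9: (3,6), (4,5), (5,4), (6,3), each with probability 1/36.
E[R·S | R + S = 9] = (18 + 20 + 20 + 18) / 4 = 19.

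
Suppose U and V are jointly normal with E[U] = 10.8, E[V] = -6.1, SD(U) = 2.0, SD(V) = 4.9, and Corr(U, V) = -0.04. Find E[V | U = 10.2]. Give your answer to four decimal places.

-6.0412

For a bivariate normal, E[V | U=x] = μ_V + ρ·(σ_V/σ_U)·(x − μ_U).
E[V | U=10.2] = -6.1 + (-0.04)·(4.9/2.0)·(10.2 − (10.8)) = -6.1 + (-0.098)·(-0.6) = -6.0412.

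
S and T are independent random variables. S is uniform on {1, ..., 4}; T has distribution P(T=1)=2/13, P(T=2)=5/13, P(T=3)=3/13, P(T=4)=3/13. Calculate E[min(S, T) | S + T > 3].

P(S + T > 3) = 43/52.
Summing min(S,T)·P(x,y) over outcomes with S + T > 3 gives 7/4.
E[min(S, T) | S + T > 3] = (7/4) / (43/52) = 91/43.

91/43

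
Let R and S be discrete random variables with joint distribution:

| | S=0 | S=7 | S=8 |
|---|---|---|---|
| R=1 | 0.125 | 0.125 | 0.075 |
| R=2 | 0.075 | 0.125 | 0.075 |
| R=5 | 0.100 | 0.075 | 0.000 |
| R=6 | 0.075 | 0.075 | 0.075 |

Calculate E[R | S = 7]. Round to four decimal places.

P(S = 7) = 0.400.
Σ R·P over the event = 1·(0.125) + 2·(0.125) + 5·(0.075) + 6·(0.075) = 1.200.
E[R | S = 7] = (1.200) / (0.400) = 3.0000.

3.0000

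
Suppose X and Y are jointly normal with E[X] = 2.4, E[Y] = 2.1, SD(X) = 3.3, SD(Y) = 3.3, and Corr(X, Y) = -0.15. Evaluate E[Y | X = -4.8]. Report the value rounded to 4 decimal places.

E[Y | X=x] = μ_Y + ρ(σ_Y/σ_X)(x − μ_X) for jointly normal variables.
E[Y | X=-4.8] = 2.1 + (-0.15)·(3.3/3.3)·(-4.8 − (2.4)) = 2.1 + (-0.15)·(-7.2) = 3.1800.

3.1800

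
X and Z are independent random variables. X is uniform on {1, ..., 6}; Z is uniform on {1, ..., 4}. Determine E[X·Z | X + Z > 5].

P(X + Z > 5) = 7/12.
Summing XZ·P(x,y) over outcomes with X + Z > 5 gives 175/24.
E[X·Z | X + Z > 5] = (175/24) / (7/12) = 25/2.

25/2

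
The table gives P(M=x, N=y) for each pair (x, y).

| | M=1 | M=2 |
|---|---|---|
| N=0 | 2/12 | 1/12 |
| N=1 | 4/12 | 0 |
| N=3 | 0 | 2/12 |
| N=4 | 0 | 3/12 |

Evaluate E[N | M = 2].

3

P(M = 2) = 1/2.
Σ N·P over the event = 0·(1/12) + 3·(2/12) + 4·(3/12) = 3/2.
E[N | M = 2] = (3/2) / (1/2) = 3.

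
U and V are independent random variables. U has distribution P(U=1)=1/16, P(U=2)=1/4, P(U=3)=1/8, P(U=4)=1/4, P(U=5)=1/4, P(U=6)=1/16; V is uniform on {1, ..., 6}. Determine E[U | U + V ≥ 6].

P(U + V ≥ 6) = 3/4.
Summing U·P(x,y) over outcomes with U + V ≥ 6 gives 143/48.
E[U | U + V ≥ 6] = (143/48) / (3/4) = 143/36.

143/36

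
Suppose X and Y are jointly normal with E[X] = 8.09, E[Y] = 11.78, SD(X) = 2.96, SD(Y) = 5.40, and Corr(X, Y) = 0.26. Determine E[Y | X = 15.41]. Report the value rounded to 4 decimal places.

15.2521

E[Y | X=x] = μ_Y + ρ(σ_Y/σ_X)(x − μ_X) for jointly normal variables.
E[Y | X=15.41] = 11.78 + (0.26)·(5.40/2.96)·(15.41 − (8.09)) = 11.78 + (0.474324)·(7.32) = 15.2521.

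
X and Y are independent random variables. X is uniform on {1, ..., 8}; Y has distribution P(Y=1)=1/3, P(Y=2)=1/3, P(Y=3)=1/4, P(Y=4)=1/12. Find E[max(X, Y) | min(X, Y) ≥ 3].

133/24

P(min(X, Y) ≥ 3) = 1/4.
Summing max(X,Y)·P(x,y) over outcomes with min(X, Y) ≥ 3 gives 133/96.
E[max(X, Y) | min(X, Y) ≥ 3] = (133/96) / (1/4) = 133/24.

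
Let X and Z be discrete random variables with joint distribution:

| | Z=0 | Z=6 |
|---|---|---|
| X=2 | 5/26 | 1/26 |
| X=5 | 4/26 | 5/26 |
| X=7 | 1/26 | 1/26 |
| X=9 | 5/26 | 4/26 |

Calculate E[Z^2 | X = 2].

P(X = 2) = 3/13.
Σ Z^2·P over the event = 0·(5/26) + 36·(1/26) = 18/13.
E[Z^2 | X = 2] = (18/13) / (3/13) = 6.

6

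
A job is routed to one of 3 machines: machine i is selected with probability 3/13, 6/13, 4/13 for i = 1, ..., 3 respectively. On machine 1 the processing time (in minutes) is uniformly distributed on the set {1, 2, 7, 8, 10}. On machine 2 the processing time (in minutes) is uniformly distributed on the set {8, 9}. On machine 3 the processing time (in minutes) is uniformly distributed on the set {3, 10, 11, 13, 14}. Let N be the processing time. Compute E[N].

543/65

E[N | machine 1] = (1+2+7+8+10)/5 = 28/5.
E[N | machine 2] = (8+9)/2 = 17/2.
E[N | machine 3] = (3+10+11+13+14)/5 = 51/5.
E[N] = (3/13)·(28/5) + (6/13)·(17/2) + (4/13)·(51/5) = 543/65.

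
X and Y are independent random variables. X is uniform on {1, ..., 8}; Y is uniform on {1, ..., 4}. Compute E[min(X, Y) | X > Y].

25/11

P(X > Y) = 11/16.
Summing min(X,Y)·P(x,y) over outcomes with X > Y gives 25/16.
E[min(X, Y) | X > Y] = (25/16) / (11/16) = 25/11.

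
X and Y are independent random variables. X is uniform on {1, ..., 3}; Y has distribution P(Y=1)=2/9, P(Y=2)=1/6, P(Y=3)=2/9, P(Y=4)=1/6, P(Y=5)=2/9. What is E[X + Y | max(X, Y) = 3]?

P(max(X, Y) = 3) = 19/54.
Summing (X+Y)·P(x,y) over outcomes with max(X, Y) = 3 gives 91/54.
E[X + Y | max(X, Y) = 3] = (91/54) / (19/54) = 91/19.

91/19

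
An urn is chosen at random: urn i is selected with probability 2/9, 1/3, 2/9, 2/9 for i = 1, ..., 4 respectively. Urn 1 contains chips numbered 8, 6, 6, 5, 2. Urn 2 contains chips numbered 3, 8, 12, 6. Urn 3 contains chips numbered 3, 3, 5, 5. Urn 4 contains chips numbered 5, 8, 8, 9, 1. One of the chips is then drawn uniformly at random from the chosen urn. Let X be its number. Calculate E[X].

353/60

E[X | urn 1] = (8+6+6+5+2)/5 = 27/5.
E[X | urn 2] = (3+8+12+6)/4 = 29/4.
E[X | urn 3] = (3+3+5+5)/4 = 4.
E[X | urn 4] = (5+8+8+9+1)/5 = 31/5.
E[X] = (2/9)·(27/5) + (1/3)·(29/4) + (2/9)·(4) + (2/9)·(31/5) = 353/60.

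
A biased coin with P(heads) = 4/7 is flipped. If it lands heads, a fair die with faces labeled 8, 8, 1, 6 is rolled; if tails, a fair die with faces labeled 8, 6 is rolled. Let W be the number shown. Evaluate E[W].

E[W | heads] = (8+8+1+6)/4 = 23/4.
E[W | tails] = (8+6)/2 = 7.
E[W] = (4/7)·(23/4) + (3/7)·(7) = 44/7.

44/7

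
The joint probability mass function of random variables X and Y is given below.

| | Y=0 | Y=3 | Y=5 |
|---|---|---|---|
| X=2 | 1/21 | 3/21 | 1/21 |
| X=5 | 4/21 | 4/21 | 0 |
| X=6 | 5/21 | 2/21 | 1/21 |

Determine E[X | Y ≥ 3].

P(Y ≥ 3) = 11/21.
Σ X·P over the event = 2·(3/21) + 2·(1/21) + 5·(4/21) + 6·(2/21) + 6·(1/21) = 46/21.
E[X | Y ≥ 3] = (46/21) / (11/21) = 46/11.

46/11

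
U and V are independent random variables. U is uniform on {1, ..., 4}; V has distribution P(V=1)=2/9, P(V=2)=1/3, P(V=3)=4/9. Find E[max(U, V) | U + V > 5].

P(U + V > 5) = 11/36.
Summing max(U,V)·P(x,y) over outcomes with U + V > 5 gives 10/9.
E[max(U, V) | U + V > 5] = (10/9) / (11/36) = 40/11.

40/11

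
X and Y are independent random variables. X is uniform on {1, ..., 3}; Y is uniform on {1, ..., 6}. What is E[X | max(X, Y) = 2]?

5/3

Outcomes with max(X, Y) = 2: (1,2), (2,1), (2,2), each with probability 1/18.
E[X | max(X, Y) = 2] = (1 + 2 + 2) / 3 = 5/3.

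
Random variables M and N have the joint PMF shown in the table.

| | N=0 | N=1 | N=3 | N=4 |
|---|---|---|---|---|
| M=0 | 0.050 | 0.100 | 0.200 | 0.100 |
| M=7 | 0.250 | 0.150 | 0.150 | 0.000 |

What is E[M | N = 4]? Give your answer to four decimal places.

0.0000

P(N = 4) = 0.100.
Summing M·P(M=x,N=y) over the conditioning event gives 0.000.
E[M | N = 4] = (0.000) / (0.100) = 0.0000.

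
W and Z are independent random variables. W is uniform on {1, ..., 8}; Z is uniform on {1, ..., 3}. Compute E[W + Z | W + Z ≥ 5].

68/9

P(W + Z ≥ 5) = 3/4.
Summing (W+Z)·P(x,y) over outcomes with W + Z ≥ 5 gives 17/3.
E[W + Z | W + Z ≥ 5] = (17/3) / (3/4) = 68/9.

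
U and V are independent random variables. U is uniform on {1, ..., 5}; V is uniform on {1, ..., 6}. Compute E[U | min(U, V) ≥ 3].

4

P(min(U, V) ≥ 3) = 2/5.
Summing U·P(x,y) over outcomes with min(U, V) ≥ 3 gives 8/5.
E[U | min(U, V) ≥ 3] = (8/5) / (2/5) = 4.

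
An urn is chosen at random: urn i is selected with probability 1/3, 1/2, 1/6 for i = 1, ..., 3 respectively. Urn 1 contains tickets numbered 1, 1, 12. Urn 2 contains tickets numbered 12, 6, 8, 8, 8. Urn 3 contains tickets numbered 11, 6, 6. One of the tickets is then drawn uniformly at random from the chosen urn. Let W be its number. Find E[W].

211/30

E[W | urn 1] = (1+1+12)/3 = 14/3.
E[W | urn 2] = (12+6+8+8+8)/5 = 42/5.
E[W | urn 3] = (11+6+6)/3 = 23/3.
E[W] = (1/3)·(14/3) + (1/2)·(42/5) + (1/6)·(23/3) = 211/30.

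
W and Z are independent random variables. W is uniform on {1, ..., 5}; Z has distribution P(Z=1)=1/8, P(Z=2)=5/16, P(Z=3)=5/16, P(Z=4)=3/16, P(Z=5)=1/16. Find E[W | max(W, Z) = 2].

19/12

P(max(W, Z) = 2) = 3/20.
Summing W·P(x,y) over outcomes with max(W, Z) = 2 gives 19/80.
E[W | max(W, Z) = 2] = (19/80) / (3/20) = 19/12.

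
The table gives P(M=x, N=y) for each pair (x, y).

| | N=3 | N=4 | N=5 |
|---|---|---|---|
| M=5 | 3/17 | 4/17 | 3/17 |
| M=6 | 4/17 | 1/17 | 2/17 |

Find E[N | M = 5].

4

P(M = 5) = 10/17.
Σ N·P over the event = 3·(3/17) + 4·(4/17) + 5·(3/17) = 40/17.
E[N | M = 5] = (40/17) / (10/17) = 4.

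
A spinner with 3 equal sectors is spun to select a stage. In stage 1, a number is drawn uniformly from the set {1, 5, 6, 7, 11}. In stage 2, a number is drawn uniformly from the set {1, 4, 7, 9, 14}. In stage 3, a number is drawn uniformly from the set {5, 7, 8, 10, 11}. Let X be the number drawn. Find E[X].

E[X | stage 1] = (1+5+6+7+11)/5 = 6.
E[X | stage 2] = (1+4+7+9+14)/5 = 7.
E[X | stage 3] = (5+7+8+10+11)/5 = 41/5.
E[X] = (1/3)·(6) + (1/3)·(7) + (1/3)·(41/5) = 106/15.

106/15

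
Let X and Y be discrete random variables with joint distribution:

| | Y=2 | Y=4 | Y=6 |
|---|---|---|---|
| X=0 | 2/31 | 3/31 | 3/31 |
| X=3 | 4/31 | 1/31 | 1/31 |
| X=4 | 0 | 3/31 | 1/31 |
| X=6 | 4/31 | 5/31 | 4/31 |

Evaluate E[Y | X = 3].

3

P(X = 3) = 6/31.
Σ Y·P over the event = 2·(4/31) + 4·(1/31) + 6·(1/31) = 18/31.
E[Y | X = 3] = (18/31) / (6/31) = 3.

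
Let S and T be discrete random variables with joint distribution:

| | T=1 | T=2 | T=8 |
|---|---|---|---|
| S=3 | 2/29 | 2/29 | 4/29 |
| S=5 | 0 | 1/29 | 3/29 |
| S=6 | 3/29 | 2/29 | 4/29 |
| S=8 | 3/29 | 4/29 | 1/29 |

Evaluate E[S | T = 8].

P(T = 8) = 12/29.
Σ S·P over the event = 3·(4/29) + 5·(3/29) + 6·(4/29) + 8·(1/29) = 59/29.
E[S | T = 8] = (59/29) / (12/29) = 59/12.

59/12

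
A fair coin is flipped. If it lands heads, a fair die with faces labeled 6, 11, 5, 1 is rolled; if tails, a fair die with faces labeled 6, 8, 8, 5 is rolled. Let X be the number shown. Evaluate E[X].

E[X | heads] = (6+11+5+1)/4 = 23/4.
E[X | tails] = (6+8+8+5)/4 = 27/4.
By the law of total expectation,
E[X] = (1/2)·(23/4) + (1/2)·(27/4) = 25/4.

25/4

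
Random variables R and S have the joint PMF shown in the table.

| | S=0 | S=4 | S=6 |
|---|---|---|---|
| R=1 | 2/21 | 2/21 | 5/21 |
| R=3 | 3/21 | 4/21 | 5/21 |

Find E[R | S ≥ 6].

2

P(S ≥ 6) = 10/21.
Σ R·P over the event = 1·(5/21) + 3·(5/21) = 20/21.
E[R | S ≥ 6] = (20/21) / (10/21) = 2.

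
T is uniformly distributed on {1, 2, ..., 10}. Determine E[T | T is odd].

Given T is odd, T is equally likely to be any of {1, 3, 5, 7, 9}.
E[T | T is odd] = (1 + 3 + 5 + 7 + 9) / 5 = 5.

5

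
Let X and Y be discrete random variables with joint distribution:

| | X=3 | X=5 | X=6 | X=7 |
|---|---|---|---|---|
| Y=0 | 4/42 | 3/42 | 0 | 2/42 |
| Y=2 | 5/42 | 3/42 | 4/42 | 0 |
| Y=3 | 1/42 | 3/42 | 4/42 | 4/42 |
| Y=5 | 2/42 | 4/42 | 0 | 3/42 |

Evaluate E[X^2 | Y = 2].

P(Y = 2) = 2/7.
Summing X^2·P(X=x,Y=y) over the conditioning event gives 44/7.
E[X^2 | Y = 2] = (44/7) / (2/7) = 22.

22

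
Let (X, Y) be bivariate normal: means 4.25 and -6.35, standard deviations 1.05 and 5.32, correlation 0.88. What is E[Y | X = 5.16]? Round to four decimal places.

For a bivariate normal, E[Y | X=x] = μ_Y + ρ·(σ_Y/σ_X)·(x − μ_X).
E[Y | X=5.16] = -6.35 + (0.88)·(5.32/1.05)·(5.16 − (4.25)) = -6.35 + (4.4587)·(0.91) = -2.2926.

-2.2926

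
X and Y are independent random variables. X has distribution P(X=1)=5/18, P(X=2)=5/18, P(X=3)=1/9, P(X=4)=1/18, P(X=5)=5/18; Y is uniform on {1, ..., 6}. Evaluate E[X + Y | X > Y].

P(X > Y) = 8/27.
Summing (X+Y)·P(x,y) over outcomes with X > Y gives 67/36.
E[X + Y | X > Y] = (67/36) / (8/27) = 201/32.

201/32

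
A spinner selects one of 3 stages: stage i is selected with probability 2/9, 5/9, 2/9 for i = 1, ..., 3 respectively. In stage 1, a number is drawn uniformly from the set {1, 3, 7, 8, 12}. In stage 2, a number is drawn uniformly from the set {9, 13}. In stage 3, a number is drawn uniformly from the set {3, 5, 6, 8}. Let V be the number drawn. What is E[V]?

392/45

E[V | stage 1] = (1+3+7+8+12)/5 = 31/5.
E[V | stage 2] = (9+13)/2 = 11.
E[V | stage 3] = (3+5+6+8)/4 = 11/2.
E[V] = (2/9)·(31/5) + (5/9)·(11) + (2/9)·(11/2) = 392/45.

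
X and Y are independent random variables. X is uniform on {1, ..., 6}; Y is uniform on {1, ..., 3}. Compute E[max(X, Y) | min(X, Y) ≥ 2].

41/10

Outcomes with min(X, Y) ≥ 2: (2,2), (2,3), (3,2), (3,3), (4,2), (4,3), (5,2), (5,3), (6,2), (6,3), each with probability 1/18.
E[max(X, Y) | min(X, Y) ≥ 2] = (2 + 3 + 3 + 3 + 4 + 4 + 5 + 5 + 6 + 6) / 10 = 41/10.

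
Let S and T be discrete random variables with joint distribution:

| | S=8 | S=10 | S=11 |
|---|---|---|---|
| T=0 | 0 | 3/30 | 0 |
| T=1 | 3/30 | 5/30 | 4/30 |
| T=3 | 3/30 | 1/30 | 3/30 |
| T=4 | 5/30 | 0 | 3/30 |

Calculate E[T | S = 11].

P(S = 11) = 1/3.
Σ T·P over the event = 1·(4/30) + 3·(3/30) + 4·(3/30) = 5/6.
E[T | S = 11] = (5/6) / (1/3) = 5/2.

5/2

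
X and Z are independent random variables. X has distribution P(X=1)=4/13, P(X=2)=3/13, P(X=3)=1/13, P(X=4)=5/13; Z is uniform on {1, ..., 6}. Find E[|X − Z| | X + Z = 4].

5/4

P(X + Z = 4) = 4/39.
Summing |X−Z|·P(x,y) over outcomes with X + Z = 4 gives 5/39.
E[|X − Z| | X + Z = 4] = (5/39) / (4/39) = 5/4.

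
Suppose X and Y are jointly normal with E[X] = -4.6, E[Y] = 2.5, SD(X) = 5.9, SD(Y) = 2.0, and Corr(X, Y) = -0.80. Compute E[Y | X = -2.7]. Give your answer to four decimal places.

For a bivariate normal, E[Y | X=x] = μ_Y + ρ·(σ_Y/σ_X)·(x − μ_X).
E[Y | X=-2.7] = 2.5 + (-0.80)·(2.0/5.9)·(-2.7 − (-4.6)) = 2.5 + (-0.27119)·(1.9) = 1.9847.

1.9847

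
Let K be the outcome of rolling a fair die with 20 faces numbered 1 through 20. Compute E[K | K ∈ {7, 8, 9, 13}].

P(K ∈ {7, 8, 9, 13}) = 1/5.
Σ over the event: 7·1/20 + 8·1/20 + 9·1/20 + 13·1/20 = 37/20.
E[K | K ∈ {7, 8, 9, 13}] = (37/20) / (1/5) = 37/4.

37/4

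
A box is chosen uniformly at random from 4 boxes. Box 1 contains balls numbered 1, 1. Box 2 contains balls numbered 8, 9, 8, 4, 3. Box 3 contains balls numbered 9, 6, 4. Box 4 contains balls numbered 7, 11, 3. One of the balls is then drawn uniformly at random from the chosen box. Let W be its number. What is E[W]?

E[W | box 1] = (1+1)/2 = 1.
E[W | box 2] = (8+9+8+4+3)/5 = 32/5.
E[W | box 3] = (9+6+4)/3 = 19/3.
E[W | box 4] = (7+11+3)/3 = 7.
E[W] = (1/4)·(1) + (1/4)·(32/5) + (1/4)·(19/3) + (1/4)·(7) = 311/60.

311/60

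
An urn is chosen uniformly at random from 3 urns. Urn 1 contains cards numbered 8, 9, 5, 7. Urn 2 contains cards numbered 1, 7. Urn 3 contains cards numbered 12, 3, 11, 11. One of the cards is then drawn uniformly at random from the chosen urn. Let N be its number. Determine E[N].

41/6

E[N | urn 1] = (8+9+5+7)/4 = 29/4.
E[N | urn 2] = (1+7)/2 = 4.
E[N | urn 3] = (12+3+11+11)/4 = 37/4.
E[N] = (1/3)·(29/4) + (1/3)·(4) + (1/3)·(37/4) = 41/6.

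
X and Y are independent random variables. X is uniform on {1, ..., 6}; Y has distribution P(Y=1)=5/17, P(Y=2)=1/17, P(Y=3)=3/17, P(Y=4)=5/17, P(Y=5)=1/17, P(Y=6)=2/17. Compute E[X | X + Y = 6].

49/15

P(X + Y = 6) = 5/34.
Summing X·P(x,y) over outcomes with X + Y = 6 gives 49/102.
E[X | X + Y = 6] = (49/102) / (5/34) = 49/15.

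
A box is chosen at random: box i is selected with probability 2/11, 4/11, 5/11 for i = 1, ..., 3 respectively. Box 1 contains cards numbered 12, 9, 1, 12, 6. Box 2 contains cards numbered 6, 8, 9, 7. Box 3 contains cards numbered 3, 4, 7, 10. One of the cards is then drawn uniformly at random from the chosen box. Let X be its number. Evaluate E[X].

76/11

E[X | box 1] = (12+9+1+12+6)/5 = 8.
E[X | box 2] = (6+8+9+7)/4 = 15/2.
E[X | box 3] = (3+4+7+10)/4 = 6.
E[X] = (2/11)·(8) + (4/11)·(15/2) + (5/11)·(6) = 76/11.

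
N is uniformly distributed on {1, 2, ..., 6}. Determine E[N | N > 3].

5

Given N > 3, N is equally likely to be any of {4, 5, 6}.
E[N | N > 3] = (4 + 5 + 6) / 3 = 5.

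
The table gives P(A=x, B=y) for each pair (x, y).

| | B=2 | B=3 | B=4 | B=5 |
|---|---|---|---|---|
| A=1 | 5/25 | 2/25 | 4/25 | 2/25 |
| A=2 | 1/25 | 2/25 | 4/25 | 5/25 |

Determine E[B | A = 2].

P(A = 2) = 12/25.
Σ B·P over the event = 2·(1/25) + 3·(2/25) + 4·(4/25) + 5·(5/25) = 49/25.
E[B | A = 2] = (49/25) / (12/25) = 49/12.

49/12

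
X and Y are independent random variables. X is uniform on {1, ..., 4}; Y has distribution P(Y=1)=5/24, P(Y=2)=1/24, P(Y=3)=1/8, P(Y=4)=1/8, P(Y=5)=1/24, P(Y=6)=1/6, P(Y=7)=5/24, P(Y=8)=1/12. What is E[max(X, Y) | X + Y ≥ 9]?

111/16

P(X + Y ≥ 9) = 1/3.
Summing max(X,Y)·P(x,y) over outcomes with X + Y ≥ 9 gives 37/16.
E[max(X, Y) | X + Y ≥ 9] = (37/16) / (1/3) = 111/16.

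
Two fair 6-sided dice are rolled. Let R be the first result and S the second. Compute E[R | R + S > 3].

122/33

P(R + S > 3) = 11/12.
Summing R·P(x,y) over outcomes with R + S > 3 gives 61/18.
E[R | R + S > 3] = (61/18) / (11/12) = 122/33.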